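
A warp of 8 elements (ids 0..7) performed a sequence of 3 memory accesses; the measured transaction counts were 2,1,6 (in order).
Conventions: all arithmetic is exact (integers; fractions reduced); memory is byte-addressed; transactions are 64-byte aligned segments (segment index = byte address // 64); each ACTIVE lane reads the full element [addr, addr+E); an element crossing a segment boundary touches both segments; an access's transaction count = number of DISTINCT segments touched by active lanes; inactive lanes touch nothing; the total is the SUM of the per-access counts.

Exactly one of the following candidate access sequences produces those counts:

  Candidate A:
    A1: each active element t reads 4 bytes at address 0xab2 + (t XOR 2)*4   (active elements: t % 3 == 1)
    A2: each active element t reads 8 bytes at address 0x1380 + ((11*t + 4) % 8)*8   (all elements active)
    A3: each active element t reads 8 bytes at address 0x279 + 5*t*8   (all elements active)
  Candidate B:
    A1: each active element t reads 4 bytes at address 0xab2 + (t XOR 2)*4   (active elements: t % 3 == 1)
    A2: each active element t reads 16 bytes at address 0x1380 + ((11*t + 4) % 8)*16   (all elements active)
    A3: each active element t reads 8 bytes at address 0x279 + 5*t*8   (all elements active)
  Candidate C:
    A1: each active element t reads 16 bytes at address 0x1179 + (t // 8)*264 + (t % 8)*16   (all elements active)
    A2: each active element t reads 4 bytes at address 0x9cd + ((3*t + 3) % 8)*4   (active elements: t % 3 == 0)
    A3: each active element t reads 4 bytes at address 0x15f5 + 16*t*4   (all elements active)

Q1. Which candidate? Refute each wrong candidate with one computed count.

B: A2 gives 2 transactions, not 1
C: A1 gives 3 transactions, not 2
A: all counts match (2,1,6)

Answer: A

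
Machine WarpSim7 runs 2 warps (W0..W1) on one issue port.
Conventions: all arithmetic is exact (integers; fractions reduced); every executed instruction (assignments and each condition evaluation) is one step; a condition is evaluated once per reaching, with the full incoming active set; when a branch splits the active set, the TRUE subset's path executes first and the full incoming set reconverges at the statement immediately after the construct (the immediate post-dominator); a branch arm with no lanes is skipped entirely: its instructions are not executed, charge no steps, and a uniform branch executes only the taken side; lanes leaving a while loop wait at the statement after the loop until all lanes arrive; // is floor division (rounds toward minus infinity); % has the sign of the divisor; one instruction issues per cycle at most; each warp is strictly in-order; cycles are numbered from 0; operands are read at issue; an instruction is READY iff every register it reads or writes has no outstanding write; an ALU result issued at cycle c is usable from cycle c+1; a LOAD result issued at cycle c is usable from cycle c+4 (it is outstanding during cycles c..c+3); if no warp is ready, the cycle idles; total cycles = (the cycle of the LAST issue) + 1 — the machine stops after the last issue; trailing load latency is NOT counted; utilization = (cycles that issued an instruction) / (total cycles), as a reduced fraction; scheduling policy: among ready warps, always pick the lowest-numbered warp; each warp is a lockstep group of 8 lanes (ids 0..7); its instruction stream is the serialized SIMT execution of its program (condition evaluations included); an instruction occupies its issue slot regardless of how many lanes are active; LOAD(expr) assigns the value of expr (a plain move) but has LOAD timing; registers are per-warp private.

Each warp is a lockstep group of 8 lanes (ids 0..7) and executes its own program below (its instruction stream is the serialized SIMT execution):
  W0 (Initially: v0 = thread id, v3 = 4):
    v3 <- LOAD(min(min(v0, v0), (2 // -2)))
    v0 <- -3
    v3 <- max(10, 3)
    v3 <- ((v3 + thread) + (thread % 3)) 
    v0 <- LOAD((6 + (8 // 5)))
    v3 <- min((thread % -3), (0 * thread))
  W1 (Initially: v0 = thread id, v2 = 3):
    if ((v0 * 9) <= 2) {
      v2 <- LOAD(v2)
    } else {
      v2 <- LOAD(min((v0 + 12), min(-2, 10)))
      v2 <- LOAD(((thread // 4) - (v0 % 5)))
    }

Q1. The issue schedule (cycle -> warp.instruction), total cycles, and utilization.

cycle 0: W0.I0
cycle 1: W0.I1
cycle 2: W1.I0
cycle 3: W1.I1
cycle 4: W0.I2
cycle 5: W0.I3
cycle 6: W0.I4
cycle 7: W0.I5
cycle 8: W1.I2
cycle 9: idle
cycle 10: idle
cycle 11: idle
cycle 12: W1.I3

Answer: 13 cycles, utilization 10/13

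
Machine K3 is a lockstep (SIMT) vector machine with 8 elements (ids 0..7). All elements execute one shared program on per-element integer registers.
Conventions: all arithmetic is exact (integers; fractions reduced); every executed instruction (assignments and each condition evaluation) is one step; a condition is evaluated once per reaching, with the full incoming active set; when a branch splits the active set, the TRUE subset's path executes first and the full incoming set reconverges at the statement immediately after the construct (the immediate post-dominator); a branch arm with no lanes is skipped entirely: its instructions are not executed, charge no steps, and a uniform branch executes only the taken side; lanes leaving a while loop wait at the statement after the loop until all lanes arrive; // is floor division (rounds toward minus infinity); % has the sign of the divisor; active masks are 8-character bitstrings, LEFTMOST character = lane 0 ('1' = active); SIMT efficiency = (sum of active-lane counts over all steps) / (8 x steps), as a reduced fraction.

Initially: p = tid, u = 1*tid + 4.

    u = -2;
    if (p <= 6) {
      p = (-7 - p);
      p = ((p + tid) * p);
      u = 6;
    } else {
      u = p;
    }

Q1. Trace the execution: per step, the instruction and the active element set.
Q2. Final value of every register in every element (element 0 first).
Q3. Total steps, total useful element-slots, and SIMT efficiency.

step 0: u <- -2                      11111111
step 1: eval (p <= 6)                11111111
step 2: p <- (-7 - p)                11111110
step 3: p <- ((p + tid) * p)         11111110
step 4: u <- 6                       11111110
step 5: u <- p                       00000001

Answer: 6 steps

p: 49,56,63,70,77,84,91,7
u: 6,6,6,6,6,6,6,7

steps = 6; useful = 38; efficiency = 38/48 = 19/24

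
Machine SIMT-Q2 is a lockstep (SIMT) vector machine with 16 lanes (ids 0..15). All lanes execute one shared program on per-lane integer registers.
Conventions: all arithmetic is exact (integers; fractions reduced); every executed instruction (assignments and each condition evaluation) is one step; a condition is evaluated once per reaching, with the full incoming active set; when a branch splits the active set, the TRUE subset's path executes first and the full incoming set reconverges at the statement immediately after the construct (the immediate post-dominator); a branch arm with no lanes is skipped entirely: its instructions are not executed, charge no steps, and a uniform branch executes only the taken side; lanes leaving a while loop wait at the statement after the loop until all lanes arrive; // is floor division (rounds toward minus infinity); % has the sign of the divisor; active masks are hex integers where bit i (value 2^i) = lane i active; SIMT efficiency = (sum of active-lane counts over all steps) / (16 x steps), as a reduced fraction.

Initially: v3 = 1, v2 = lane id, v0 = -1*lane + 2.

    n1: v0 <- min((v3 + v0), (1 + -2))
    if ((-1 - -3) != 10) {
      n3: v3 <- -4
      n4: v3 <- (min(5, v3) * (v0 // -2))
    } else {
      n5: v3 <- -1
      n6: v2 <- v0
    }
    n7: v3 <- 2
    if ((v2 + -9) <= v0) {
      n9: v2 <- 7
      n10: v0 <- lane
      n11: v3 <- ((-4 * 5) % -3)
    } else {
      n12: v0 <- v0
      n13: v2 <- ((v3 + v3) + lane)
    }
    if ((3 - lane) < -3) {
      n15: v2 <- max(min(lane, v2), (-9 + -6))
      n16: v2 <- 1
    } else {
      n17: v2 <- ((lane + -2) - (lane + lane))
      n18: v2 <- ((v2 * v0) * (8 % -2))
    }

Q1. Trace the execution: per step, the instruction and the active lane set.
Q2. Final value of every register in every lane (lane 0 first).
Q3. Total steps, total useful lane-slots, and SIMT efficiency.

step 0: v0 <- min((v3 + v0), (1 + -2)) 0xffff
step 1: eval ((-1 - -3) != 10)       0xffff
step 2: v3 <- -4                     0xffff
step 3: v3 <- (min(5, v3) * (v0 // -2)) 0xffff
step 4: v3 <- 2                      0xffff
step 5: eval ((v2 + -9) <= v0)       0xffff
step 6: v2 <- 7                      0x007f
step 7: v0 <- lane                   0x007f
step 8: v3 <- ((-4 * 5) % -3)        0x007f
step 9: v0 <- v0                     0xff80
step 10: v2 <- ((v3 + v3) + lane)     0xff80
step 11: eval ((3 - lane) < -3)       0xffff
step 12: v2 <- max(min(lane, v2), (-9 + -6)) 0xff80
step 13: v2 <- 1                      0xff80
step 14: v2 <- ((lane + -2) - (lane + lane)) 0x007f
step 15: v2 <- ((v2 * v0) * (8 % -2)) 0x007f

Answer: 16 steps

v3: -2,-2,-2,-2,-2,-2,-2,2,2,2,2,2,2,2,2,2
v2: 0,0,0,0,0,0,0,1,1,1,1,1,1,1,1,1
v0: 0,1,2,3,4,5,6,-4,-5,-6,-7,-8,-9,-10,-11,-12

steps = 16; useful = 183; efficiency = 183/256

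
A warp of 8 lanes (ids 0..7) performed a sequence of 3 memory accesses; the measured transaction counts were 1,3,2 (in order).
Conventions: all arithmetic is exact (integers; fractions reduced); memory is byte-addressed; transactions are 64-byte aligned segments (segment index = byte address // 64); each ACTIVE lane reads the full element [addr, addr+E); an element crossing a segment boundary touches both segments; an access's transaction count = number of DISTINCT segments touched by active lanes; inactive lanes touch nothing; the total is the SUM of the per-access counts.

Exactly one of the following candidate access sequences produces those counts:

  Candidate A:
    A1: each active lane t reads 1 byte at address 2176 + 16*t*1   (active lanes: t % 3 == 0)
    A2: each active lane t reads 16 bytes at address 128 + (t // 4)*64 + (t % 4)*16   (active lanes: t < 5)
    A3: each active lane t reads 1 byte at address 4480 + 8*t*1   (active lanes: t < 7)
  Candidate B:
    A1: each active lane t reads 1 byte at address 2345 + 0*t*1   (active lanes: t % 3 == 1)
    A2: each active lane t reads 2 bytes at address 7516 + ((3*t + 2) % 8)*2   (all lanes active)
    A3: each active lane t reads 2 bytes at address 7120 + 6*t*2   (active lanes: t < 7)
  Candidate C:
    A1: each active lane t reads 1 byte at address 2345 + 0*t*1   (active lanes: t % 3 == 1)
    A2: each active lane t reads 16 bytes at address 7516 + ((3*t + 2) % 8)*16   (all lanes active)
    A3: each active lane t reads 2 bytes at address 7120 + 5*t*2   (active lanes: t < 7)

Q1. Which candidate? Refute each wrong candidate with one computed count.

A: A1 gives 2 transactions, not 1
B: A2 gives 1 transaction, not 3
C: all counts match (1,3,2)

Answer: C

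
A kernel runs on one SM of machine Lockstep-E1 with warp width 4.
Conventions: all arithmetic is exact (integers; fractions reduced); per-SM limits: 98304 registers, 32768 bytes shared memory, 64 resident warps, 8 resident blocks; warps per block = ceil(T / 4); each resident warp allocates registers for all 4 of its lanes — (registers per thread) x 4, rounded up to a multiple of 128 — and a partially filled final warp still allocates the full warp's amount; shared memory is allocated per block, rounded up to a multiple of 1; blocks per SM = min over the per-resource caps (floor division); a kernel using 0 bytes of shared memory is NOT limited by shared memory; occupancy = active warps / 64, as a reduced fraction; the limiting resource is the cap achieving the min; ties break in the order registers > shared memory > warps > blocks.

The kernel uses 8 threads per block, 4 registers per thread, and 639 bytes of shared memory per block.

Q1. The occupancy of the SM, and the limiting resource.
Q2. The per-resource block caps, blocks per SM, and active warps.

Answer: occupancy 1/4, limited by blocks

registers: 384 blocks
shared memory: 51 blocks
warps: 32 blocks
blocks: 8 blocks

Answer: 8 blocks, 16 active warps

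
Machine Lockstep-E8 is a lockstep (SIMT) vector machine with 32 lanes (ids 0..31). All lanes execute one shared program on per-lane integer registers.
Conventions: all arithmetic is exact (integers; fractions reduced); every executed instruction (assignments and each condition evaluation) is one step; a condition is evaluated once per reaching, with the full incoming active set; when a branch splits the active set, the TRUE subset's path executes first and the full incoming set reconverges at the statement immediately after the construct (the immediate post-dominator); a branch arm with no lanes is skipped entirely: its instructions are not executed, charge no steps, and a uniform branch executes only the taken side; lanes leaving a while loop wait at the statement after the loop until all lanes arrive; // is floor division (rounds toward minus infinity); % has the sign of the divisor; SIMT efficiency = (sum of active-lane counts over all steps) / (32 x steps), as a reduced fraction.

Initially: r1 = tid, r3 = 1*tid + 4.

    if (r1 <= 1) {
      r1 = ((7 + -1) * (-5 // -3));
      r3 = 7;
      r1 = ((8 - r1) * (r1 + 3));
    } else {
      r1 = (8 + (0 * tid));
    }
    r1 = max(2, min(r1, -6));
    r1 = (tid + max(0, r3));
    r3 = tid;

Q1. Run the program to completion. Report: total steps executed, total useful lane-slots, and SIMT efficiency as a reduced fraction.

Answer: 8 steps, 164 useful, 41/64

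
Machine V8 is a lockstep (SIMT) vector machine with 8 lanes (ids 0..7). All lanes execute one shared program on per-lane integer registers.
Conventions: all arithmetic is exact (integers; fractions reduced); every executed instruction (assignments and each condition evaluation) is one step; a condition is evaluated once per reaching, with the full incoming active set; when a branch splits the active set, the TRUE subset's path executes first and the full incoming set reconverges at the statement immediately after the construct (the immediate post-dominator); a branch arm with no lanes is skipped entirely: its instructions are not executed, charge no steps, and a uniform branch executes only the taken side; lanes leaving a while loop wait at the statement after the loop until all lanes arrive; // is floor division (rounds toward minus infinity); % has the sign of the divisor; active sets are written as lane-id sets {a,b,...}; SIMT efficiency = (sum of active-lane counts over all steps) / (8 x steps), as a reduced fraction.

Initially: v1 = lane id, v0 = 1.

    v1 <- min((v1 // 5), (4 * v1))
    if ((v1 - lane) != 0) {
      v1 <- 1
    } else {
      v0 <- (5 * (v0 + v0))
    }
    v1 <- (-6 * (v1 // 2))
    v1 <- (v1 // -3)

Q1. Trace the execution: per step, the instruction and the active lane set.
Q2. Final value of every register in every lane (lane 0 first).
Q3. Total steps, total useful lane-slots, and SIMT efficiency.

step 0: v1 <- min((v1 // 5), (4 * v1)) {0,1,2,3,4,5,6,7}
step 1: eval ((v1 - lane) != 0)      {0,1,2,3,4,5,6,7}
step 2: v1 <- 1                      {1,2,3,4,5,6,7}
step 3: v0 <- (5 * (v0 + v0))        {0}
step 4: v1 <- (-6 * (v1 // 2))       {0,1,2,3,4,5,6,7}
step 5: v1 <- (v1 // -3)             {0,1,2,3,4,5,6,7}

Answer: 6 steps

v1: 0,0,0,0,0,0,0,0
v0: 10,1,1,1,1,1,1,1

steps = 6; useful = 40; efficiency = 40/48 = 5/6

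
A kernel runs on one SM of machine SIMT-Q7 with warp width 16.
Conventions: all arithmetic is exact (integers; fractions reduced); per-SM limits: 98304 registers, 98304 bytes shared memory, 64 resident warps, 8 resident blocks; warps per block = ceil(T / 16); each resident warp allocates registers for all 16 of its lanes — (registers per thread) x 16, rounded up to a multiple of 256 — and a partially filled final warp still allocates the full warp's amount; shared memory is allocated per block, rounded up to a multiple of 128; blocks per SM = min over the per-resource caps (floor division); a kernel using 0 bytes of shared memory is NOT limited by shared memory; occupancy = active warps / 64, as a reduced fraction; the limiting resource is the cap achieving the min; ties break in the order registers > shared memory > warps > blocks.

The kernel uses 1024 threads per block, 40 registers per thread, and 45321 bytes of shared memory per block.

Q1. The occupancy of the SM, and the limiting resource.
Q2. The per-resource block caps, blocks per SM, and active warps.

Answer: occupancy 1, limited by warps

registers: 2 blocks
shared memory: 2 blocks
warps: 1 block
blocks: 8 blocks

Answer: 1 block, 64 active warps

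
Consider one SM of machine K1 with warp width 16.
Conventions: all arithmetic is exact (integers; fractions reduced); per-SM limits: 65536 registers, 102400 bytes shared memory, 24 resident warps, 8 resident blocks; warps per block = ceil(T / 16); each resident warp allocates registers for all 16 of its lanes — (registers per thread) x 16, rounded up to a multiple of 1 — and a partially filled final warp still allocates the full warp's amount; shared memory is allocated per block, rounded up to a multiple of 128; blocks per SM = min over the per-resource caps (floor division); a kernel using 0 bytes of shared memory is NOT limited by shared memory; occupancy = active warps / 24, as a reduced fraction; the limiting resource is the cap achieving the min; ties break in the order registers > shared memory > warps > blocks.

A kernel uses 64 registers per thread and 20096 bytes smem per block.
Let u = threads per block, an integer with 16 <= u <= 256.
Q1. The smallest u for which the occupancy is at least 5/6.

Answer: u = 49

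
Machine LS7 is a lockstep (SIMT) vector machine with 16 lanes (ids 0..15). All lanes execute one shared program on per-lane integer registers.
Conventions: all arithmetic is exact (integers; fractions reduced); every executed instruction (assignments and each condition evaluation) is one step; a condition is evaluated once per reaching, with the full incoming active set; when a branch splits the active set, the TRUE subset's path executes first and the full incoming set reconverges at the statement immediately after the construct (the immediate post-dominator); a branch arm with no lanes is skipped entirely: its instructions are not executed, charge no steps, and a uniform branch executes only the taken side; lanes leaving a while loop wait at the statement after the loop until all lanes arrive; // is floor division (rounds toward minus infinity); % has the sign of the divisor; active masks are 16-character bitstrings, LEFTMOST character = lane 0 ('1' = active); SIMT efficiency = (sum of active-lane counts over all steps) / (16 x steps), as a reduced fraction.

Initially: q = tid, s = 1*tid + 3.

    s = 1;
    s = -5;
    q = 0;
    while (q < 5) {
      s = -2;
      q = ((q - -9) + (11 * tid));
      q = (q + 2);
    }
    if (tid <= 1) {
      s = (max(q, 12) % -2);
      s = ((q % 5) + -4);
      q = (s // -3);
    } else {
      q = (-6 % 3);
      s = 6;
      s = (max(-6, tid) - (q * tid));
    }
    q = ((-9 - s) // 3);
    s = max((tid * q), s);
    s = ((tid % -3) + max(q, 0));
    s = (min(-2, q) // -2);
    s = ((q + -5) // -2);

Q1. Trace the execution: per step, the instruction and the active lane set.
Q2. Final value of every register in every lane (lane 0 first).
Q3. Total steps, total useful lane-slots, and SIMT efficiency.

step 0: s <- 1                       1111111111111111
step 1: s <- -5                      1111111111111111
step 2: q <- 0                       1111111111111111
step 3: eval (q < 5)                 1111111111111111
step 4: s <- -2                      1111111111111111
step 5: q <- ((q - -9) + (11 * tid)) 1111111111111111
step 6: q <- (q + 2)                 1111111111111111
step 7: eval (q < 5)                 1111111111111111
step 8: eval (tid <= 1)              1111111111111111
step 9: s <- (max(q, 12) % -2)       1100000000000000
step 10: s <- ((q % 5) + -4)          1100000000000000
step 11: q <- (s // -3)               1100000000000000
step 12: q <- (-6 % 3)                0011111111111111
step 13: s <- 6                       0011111111111111
step 14: s <- (max(-6, tid) - (q * tid)) 0011111111111111
step 15: q <- ((-9 - s) // 3)         1111111111111111
step 16: s <- max((tid * q), s)       1111111111111111
step 17: s <- ((tid % -3) + max(q, 0)) 1111111111111111
step 18: s <- (min(-2, q) // -2)      1111111111111111
step 19: s <- ((q + -5) // -2)        1111111111111111

Answer: 20 steps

q: -2,-3,-4,-4,-5,-5,-5,-6,-6,-6,-7,-7,-7,-8,-8,-8
s: 3,4,4,4,5,5,5,5,5,5,6,6,6,6,6,6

steps = 20; useful = 272; efficiency = 272/320 = 17/20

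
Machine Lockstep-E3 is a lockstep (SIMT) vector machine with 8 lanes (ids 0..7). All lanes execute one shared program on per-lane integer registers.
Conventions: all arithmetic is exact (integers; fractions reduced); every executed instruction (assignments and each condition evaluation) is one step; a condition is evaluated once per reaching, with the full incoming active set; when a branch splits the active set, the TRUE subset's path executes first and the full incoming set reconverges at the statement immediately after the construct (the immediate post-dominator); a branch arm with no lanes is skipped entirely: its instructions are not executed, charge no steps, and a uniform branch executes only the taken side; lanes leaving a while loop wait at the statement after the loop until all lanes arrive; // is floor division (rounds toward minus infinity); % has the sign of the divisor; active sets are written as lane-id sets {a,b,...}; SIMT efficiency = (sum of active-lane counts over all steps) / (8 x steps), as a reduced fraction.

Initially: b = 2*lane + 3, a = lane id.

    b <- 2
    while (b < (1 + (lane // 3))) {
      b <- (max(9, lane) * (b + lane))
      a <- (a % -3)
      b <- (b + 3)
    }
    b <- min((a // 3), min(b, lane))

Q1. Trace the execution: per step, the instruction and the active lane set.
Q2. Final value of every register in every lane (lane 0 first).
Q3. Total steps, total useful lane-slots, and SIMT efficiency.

step 0: b <- 2                       {0,1,2,3,4,5,6,7}
step 1: eval (b < (1 + (lane // 3))) {0,1,2,3,4,5,6,7}
step 2: b <- (max(9, lane) * (b + lane)) {6,7}
step 3: a <- (a % -3)                {6,7}
step 4: b <- (b + 3)                 {6,7}
step 5: eval (b < (1 + (lane // 3))) {6,7}
step 6: b <- min((a // 3), min(b, lane)) {0,1,2,3,4,5,6,7}

Answer: 7 steps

b: 0,0,0,1,1,1,0,-1
a: 0,1,2,3,4,5,0,-2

steps = 7; useful = 32; efficiency = 32/56 = 4/7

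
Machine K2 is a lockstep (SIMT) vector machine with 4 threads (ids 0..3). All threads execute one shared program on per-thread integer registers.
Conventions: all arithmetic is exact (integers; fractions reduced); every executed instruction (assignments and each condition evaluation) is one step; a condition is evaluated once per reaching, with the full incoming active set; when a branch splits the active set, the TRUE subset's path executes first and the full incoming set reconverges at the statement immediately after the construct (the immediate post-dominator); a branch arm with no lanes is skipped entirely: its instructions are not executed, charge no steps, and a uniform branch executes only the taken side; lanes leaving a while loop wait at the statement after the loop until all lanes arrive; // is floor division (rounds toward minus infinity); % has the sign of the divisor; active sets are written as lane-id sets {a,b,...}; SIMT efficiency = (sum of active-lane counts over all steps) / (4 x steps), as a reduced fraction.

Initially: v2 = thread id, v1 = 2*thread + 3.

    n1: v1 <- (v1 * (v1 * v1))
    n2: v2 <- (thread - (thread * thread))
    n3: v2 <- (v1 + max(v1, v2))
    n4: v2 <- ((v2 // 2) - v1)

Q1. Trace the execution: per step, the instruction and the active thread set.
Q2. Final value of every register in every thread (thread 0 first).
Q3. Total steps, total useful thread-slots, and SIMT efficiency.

step 0: v1 <- (v1 * (v1 * v1))       {0,1,2,3}
step 1: v2 <- (thread - (thread * thread)) {0,1,2,3}
step 2: v2 <- (v1 + max(v1, v2))     {0,1,2,3}
step 3: v2 <- ((v2 // 2) - v1)       {0,1,2,3}

Answer: 4 steps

v2: 0,0,0,0
v1: 27,125,343,729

steps = 4; useful = 16; efficiency = 16/16 = 1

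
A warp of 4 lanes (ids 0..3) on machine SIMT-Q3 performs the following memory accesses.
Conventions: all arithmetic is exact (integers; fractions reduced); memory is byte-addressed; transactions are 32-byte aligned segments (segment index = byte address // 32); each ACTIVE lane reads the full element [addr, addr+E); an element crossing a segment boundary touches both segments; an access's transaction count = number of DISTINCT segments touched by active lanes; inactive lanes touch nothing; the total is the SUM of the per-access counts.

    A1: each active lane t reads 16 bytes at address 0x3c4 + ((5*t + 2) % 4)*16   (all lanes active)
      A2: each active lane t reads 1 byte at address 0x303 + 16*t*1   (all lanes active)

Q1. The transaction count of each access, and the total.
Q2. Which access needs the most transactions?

A1: 3 transactions
A2: 2 transactions

Answer: 3,2; total 5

Answer: A1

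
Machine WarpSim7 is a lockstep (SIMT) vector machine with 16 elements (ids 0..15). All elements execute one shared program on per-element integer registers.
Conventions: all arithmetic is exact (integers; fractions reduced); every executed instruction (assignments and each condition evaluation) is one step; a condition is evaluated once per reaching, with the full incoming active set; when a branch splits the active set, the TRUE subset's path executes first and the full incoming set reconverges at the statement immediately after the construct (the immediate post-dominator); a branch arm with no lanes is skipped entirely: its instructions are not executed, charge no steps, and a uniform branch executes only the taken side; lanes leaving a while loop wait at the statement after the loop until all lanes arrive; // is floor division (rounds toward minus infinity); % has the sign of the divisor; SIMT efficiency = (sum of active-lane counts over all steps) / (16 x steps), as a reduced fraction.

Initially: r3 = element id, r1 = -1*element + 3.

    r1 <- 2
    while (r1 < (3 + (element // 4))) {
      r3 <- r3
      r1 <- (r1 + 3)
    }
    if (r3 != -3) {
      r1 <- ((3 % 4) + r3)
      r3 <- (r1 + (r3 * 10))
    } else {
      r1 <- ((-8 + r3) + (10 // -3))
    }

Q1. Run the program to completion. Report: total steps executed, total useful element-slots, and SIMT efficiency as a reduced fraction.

Answer: 11 steps, 140 useful, 35/44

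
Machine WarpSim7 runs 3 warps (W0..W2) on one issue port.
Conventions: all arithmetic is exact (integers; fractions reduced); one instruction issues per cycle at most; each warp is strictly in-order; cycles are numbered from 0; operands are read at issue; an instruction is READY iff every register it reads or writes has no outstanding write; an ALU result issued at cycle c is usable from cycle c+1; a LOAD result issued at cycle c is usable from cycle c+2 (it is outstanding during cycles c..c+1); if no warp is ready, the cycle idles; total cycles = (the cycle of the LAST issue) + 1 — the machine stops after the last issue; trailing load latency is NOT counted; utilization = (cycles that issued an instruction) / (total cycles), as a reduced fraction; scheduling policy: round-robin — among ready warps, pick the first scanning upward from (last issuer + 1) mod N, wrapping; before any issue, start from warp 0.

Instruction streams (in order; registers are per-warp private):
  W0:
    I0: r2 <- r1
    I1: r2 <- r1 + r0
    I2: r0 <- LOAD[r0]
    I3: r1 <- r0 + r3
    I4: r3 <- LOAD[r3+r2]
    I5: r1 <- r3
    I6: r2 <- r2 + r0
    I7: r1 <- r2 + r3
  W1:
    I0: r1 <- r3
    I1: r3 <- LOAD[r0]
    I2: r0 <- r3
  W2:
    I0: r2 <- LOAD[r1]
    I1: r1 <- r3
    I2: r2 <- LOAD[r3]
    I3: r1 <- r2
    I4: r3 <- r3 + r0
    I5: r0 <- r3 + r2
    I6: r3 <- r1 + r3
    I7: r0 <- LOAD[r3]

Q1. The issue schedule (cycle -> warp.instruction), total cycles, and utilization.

cycle 0: W0.I0
cycle 1: W1.I0
cycle 2: W2.I0
cycle 3: W0.I1
cycle 4: W1.I1
cycle 5: W2.I1
cycle 6: W0.I2
cycle 7: W1.I2
cycle 8: W2.I2
cycle 9: W0.I3
cycle 10: W2.I3
cycle 11: W0.I4
cycle 12: W2.I4
cycle 13: W0.I5
cycle 14: W2.I5
cycle 15: W0.I6
cycle 16: W2.I6
cycle 17: W0.I7
cycle 18: W2.I7

Answer: 19 cycles, utilization 1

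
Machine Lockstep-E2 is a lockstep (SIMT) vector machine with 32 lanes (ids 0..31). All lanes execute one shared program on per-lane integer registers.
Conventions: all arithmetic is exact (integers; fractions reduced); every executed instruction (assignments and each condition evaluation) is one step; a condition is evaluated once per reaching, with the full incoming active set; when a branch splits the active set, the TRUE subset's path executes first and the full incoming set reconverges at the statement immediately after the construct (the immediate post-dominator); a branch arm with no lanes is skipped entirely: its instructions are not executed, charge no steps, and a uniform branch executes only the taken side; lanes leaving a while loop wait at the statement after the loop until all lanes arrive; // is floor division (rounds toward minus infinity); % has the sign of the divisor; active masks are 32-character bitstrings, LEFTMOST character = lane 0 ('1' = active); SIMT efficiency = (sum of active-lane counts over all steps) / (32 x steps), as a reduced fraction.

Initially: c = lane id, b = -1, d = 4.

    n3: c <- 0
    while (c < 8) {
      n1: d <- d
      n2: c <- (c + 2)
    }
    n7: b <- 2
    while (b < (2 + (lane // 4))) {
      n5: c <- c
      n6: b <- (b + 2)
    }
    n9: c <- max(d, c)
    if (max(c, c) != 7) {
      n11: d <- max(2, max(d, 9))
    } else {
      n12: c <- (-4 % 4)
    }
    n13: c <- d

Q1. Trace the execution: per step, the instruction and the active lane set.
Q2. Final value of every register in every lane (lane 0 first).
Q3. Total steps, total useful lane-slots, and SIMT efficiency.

step 0: c <- 0                       11111111111111111111111111111111
step 1: eval (c < 8)                 11111111111111111111111111111111
step 2: d <- d                       11111111111111111111111111111111
step 3: c <- (c + 2)                 11111111111111111111111111111111
step 4: eval (c < 8)                 11111111111111111111111111111111
step 5: d <- d                       11111111111111111111111111111111
step 6: c <- (c + 2)                 11111111111111111111111111111111
step 7: eval (c < 8)                 11111111111111111111111111111111
step 8: d <- d                       11111111111111111111111111111111
step 9: c <- (c + 2)                 11111111111111111111111111111111
step 10: eval (c < 8)                 11111111111111111111111111111111
step 11: d <- d                       11111111111111111111111111111111
step 12: c <- (c + 2)                 11111111111111111111111111111111
step 13: eval (c < 8)                 11111111111111111111111111111111
step 14: b <- 2                       11111111111111111111111111111111
step 15: eval (b < (2 + (lane // 4))) 11111111111111111111111111111111
step 16: c <- c                       00001111111111111111111111111111
step 17: b <- (b + 2)                 00001111111111111111111111111111
step 18: eval (b < (2 + (lane // 4))) 00001111111111111111111111111111
step 19: c <- c                       00000000000011111111111111111111
step 20: b <- (b + 2)                 00000000000011111111111111111111
step 21: eval (b < (2 + (lane // 4))) 00000000000011111111111111111111
step 22: c <- c                       00000000000000000000111111111111
step 23: b <- (b + 2)                 00000000000000000000111111111111
step 24: eval (b < (2 + (lane // 4))) 00000000000000000000111111111111
step 25: c <- c                       00000000000000000000000000001111
step 26: b <- (b + 2)                 00000000000000000000000000001111
step 27: eval (b < (2 + (lane // 4))) 00000000000000000000000000001111
step 28: c <- max(d, c)               11111111111111111111111111111111
step 29: eval (max(c, c) != 7)        11111111111111111111111111111111
step 30: d <- max(2, max(d, 9))       11111111111111111111111111111111
step 31: c <- d                       11111111111111111111111111111111

Answer: 32 steps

c: 9,9,9,9,9,9,9,9,9,9,9,9,9,9,9,9,9,9,9,9,9,9,9,9,9,9,9,9,9,9,9,9
b: 2,2,2,2,4,4,4,4,4,4,4,4,6,6,6,6,6,6,6,6,8,8,8,8,8,8,8,8,10,10,10,10
d: 9,9,9,9,9,9,9,9,9,9,9,9,9,9,9,9,9,9,9,9,9,9,9,9,9,9,9,9,9,9,9,9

steps = 32; useful = 832; efficiency = 832/1024 = 13/16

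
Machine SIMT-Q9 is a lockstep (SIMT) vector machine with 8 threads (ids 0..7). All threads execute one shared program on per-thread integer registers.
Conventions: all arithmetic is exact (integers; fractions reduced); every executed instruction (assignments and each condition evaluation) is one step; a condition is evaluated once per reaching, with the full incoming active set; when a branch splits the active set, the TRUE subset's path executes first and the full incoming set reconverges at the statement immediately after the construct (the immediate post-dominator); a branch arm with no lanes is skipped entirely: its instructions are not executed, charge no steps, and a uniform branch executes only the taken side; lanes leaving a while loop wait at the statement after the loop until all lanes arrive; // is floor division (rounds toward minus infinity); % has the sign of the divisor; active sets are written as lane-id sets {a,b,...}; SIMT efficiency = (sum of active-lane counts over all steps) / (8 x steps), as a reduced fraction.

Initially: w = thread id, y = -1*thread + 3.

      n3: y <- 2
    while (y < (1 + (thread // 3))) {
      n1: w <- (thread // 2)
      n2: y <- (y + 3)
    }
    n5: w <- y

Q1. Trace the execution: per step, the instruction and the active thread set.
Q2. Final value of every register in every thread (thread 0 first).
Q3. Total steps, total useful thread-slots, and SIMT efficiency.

step 0: y <- 2                       {0,1,2,3,4,5,6,7}
step 1: eval (y < (1 + (thread // 3))) {0,1,2,3,4,5,6,7}
step 2: w <- (thread // 2)           {6,7}
step 3: y <- (y + 3)                 {6,7}
step 4: eval (y < (1 + (thread // 3))) {6,7}
step 5: w <- y                       {0,1,2,3,4,5,6,7}

Answer: 6 steps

w: 2,2,2,2,2,2,5,5
y: 2,2,2,2,2,2,5,5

steps = 6; useful = 30; efficiency = 30/48 = 5/8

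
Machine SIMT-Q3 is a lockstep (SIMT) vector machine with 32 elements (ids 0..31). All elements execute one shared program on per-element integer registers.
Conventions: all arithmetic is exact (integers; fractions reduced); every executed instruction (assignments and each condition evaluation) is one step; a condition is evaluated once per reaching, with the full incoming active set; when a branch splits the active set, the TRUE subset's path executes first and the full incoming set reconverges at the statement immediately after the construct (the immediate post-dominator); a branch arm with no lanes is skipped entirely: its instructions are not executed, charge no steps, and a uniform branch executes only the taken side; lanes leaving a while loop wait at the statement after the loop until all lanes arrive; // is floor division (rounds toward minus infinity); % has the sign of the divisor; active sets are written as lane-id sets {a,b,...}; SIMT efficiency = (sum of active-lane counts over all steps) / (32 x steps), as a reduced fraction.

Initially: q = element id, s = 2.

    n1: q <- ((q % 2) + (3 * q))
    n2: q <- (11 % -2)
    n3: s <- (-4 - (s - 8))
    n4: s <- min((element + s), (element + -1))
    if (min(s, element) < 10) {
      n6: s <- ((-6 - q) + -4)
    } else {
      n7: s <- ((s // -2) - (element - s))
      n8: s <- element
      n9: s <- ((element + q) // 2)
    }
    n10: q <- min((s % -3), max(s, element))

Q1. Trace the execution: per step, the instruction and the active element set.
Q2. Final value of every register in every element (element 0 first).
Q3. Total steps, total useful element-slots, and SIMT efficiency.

step 0: q <- ((q % 2) + (3 * q))     {0,1,2,3,4,5,6,7,8,9,10,11,12,13,14,15,16,17,18,19,20,21,22,23,24,25,26,27,28,29,30,31}
step 1: q <- (11 % -2)               {0,1,2,3,4,5,6,7,8,9,10,11,12,13,14,15,16,17,18,19,20,21,22,23,24,25,26,27,28,29,30,31}
step 2: s <- (-4 - (s - 8))          {0,1,2,3,4,5,6,7,8,9,10,11,12,13,14,15,16,17,18,19,20,21,22,23,24,25,26,27,28,29,30,31}
step 3: s <- min((element + s), (element + -1)) {0,1,2,3,4,5,6,7,8,9,10,11,12,13,14,15,16,17,18,19,20,21,22,23,24,25,26,27,28,29,30,31}
step 4: eval (min(s, element) < 10)  {0,1,2,3,4,5,6,7,8,9,10,11,12,13,14,15,16,17,18,19,20,21,22,23,24,25,26,27,28,29,30,31}
step 5: s <- ((-6 - q) + -4)         {0,1,2,3,4,5,6,7,8,9,10}
step 6: s <- ((s // -2) - (element - s)) {11,12,13,14,15,16,17,18,19,20,21,22,23,24,25,26,27,28,29,30,31}
step 7: s <- element                 {11,12,13,14,15,16,17,18,19,20,21,22,23,24,25,26,27,28,29,30,31}
step 8: s <- ((element + q) // 2)    {11,12,13,14,15,16,17,18,19,20,21,22,23,24,25,26,27,28,29,30,31}
step 9: q <- min((s % -3), max(s, element)) {0,1,2,3,4,5,6,7,8,9,10,11,12,13,14,15,16,17,18,19,20,21,22,23,24,25,26,27,28,29,30,31}

Answer: 10 steps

q: 0,0,0,0,0,0,0,0,0,0,0,-1,-1,0,0,-2,-2,-1,-1,0,0,-2,-2,-1,-1,0,0,-2,-2,-1,-1,0
s: -9,-9,-9,-9,-9,-9,-9,-9,-9,-9,-9,5,5,6,6,7,7,8,8,9,9,10,10,11,11,12,12,13,13,14,14,15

steps = 10; useful = 266; efficiency = 266/320 = 133/160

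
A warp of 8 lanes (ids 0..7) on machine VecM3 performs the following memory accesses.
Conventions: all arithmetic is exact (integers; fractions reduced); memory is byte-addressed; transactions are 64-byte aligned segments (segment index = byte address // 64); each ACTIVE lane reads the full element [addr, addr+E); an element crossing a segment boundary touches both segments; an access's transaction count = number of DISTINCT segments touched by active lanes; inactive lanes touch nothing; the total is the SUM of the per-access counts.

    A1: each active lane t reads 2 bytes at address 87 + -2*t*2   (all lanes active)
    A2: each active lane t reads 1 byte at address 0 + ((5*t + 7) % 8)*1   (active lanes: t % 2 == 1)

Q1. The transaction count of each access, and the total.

A1: 2 transactions
A2: 1 transaction

Answer: 2,1; total 3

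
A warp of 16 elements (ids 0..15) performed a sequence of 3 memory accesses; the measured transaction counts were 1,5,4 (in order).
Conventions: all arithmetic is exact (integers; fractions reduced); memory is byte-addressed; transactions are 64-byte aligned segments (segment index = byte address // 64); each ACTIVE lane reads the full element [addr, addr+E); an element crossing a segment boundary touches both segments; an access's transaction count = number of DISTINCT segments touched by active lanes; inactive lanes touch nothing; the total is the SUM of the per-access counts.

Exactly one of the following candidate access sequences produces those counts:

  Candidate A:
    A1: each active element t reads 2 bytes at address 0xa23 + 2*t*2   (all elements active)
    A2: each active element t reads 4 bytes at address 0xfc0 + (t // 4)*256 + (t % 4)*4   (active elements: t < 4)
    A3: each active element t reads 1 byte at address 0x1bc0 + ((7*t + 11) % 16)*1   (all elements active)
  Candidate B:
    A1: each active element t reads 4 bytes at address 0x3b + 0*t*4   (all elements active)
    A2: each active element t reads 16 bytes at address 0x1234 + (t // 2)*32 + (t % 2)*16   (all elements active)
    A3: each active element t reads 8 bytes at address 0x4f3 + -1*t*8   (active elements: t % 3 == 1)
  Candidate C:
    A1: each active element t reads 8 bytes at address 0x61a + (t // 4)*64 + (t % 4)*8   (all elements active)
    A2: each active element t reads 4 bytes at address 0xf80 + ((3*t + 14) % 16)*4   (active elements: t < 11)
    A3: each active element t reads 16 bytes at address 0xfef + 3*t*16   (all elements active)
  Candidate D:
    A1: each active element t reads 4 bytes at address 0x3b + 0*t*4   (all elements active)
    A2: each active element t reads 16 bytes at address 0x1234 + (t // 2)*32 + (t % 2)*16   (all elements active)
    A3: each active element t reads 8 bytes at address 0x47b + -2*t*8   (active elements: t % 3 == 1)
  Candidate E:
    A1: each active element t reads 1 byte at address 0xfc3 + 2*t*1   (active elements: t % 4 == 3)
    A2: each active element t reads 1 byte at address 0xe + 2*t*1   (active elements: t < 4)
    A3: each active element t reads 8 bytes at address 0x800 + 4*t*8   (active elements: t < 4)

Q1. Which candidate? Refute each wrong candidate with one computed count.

A: A1 gives 2 transactions, not 1
B: A3 gives 2 transactions, not 4
C: A1 gives 4 transactions, not 1
E: A2 gives 1 transaction, not 5
D: all counts match (1,5,4)

Answer: D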